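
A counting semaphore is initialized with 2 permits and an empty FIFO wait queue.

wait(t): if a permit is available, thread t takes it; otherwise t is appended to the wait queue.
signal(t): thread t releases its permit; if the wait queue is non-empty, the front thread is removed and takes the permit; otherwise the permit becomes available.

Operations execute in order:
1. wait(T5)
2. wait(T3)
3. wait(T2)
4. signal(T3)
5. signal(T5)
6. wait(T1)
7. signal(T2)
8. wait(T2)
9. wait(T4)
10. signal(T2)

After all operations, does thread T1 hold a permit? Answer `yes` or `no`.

Answer: yes

Derivation:
Step 1: wait(T5) -> count=1 queue=[] holders={T5}
Step 2: wait(T3) -> count=0 queue=[] holders={T3,T5}
Step 3: wait(T2) -> count=0 queue=[T2] holders={T3,T5}
Step 4: signal(T3) -> count=0 queue=[] holders={T2,T5}
Step 5: signal(T5) -> count=1 queue=[] holders={T2}
Step 6: wait(T1) -> count=0 queue=[] holders={T1,T2}
Step 7: signal(T2) -> count=1 queue=[] holders={T1}
Step 8: wait(T2) -> count=0 queue=[] holders={T1,T2}
Step 9: wait(T4) -> count=0 queue=[T4] holders={T1,T2}
Step 10: signal(T2) -> count=0 queue=[] holders={T1,T4}
Final holders: {T1,T4} -> T1 in holders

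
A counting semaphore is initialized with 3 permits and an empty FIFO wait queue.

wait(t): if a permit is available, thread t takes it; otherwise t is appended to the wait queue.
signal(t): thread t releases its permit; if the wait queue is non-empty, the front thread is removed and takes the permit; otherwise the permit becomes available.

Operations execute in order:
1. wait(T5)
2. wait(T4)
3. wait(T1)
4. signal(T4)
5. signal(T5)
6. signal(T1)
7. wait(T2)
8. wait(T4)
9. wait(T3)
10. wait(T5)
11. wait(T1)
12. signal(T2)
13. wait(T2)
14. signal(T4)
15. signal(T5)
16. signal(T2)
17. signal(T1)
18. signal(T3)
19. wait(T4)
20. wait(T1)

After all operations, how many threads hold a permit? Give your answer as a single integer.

Step 1: wait(T5) -> count=2 queue=[] holders={T5}
Step 2: wait(T4) -> count=1 queue=[] holders={T4,T5}
Step 3: wait(T1) -> count=0 queue=[] holders={T1,T4,T5}
Step 4: signal(T4) -> count=1 queue=[] holders={T1,T5}
Step 5: signal(T5) -> count=2 queue=[] holders={T1}
Step 6: signal(T1) -> count=3 queue=[] holders={none}
Step 7: wait(T2) -> count=2 queue=[] holders={T2}
Step 8: wait(T4) -> count=1 queue=[] holders={T2,T4}
Step 9: wait(T3) -> count=0 queue=[] holders={T2,T3,T4}
Step 10: wait(T5) -> count=0 queue=[T5] holders={T2,T3,T4}
Step 11: wait(T1) -> count=0 queue=[T5,T1] holders={T2,T3,T4}
Step 12: signal(T2) -> count=0 queue=[T1] holders={T3,T4,T5}
Step 13: wait(T2) -> count=0 queue=[T1,T2] holders={T3,T4,T5}
Step 14: signal(T4) -> count=0 queue=[T2] holders={T1,T3,T5}
Step 15: signal(T5) -> count=0 queue=[] holders={T1,T2,T3}
Step 16: signal(T2) -> count=1 queue=[] holders={T1,T3}
Step 17: signal(T1) -> count=2 queue=[] holders={T3}
Step 18: signal(T3) -> count=3 queue=[] holders={none}
Step 19: wait(T4) -> count=2 queue=[] holders={T4}
Step 20: wait(T1) -> count=1 queue=[] holders={T1,T4}
Final holders: {T1,T4} -> 2 thread(s)

Answer: 2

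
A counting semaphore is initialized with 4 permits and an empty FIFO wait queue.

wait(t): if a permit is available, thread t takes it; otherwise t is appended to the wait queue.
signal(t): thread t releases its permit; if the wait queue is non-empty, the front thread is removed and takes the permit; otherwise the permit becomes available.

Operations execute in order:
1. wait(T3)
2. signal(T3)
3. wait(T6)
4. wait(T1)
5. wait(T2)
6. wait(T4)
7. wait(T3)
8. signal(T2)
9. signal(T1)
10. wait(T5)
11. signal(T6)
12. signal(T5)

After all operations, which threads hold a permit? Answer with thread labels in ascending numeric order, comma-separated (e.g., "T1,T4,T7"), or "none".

Answer: T3,T4

Derivation:
Step 1: wait(T3) -> count=3 queue=[] holders={T3}
Step 2: signal(T3) -> count=4 queue=[] holders={none}
Step 3: wait(T6) -> count=3 queue=[] holders={T6}
Step 4: wait(T1) -> count=2 queue=[] holders={T1,T6}
Step 5: wait(T2) -> count=1 queue=[] holders={T1,T2,T6}
Step 6: wait(T4) -> count=0 queue=[] holders={T1,T2,T4,T6}
Step 7: wait(T3) -> count=0 queue=[T3] holders={T1,T2,T4,T6}
Step 8: signal(T2) -> count=0 queue=[] holders={T1,T3,T4,T6}
Step 9: signal(T1) -> count=1 queue=[] holders={T3,T4,T6}
Step 10: wait(T5) -> count=0 queue=[] holders={T3,T4,T5,T6}
Step 11: signal(T6) -> count=1 queue=[] holders={T3,T4,T5}
Step 12: signal(T5) -> count=2 queue=[] holders={T3,T4}
Final holders: T3,T4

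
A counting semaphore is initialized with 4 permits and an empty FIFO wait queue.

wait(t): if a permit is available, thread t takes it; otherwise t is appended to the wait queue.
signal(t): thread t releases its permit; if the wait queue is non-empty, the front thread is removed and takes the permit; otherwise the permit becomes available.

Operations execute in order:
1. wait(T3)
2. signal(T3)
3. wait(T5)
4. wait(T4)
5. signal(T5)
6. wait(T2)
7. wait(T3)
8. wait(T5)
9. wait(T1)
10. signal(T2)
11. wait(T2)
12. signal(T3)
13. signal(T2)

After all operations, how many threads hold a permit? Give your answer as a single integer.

Step 1: wait(T3) -> count=3 queue=[] holders={T3}
Step 2: signal(T3) -> count=4 queue=[] holders={none}
Step 3: wait(T5) -> count=3 queue=[] holders={T5}
Step 4: wait(T4) -> count=2 queue=[] holders={T4,T5}
Step 5: signal(T5) -> count=3 queue=[] holders={T4}
Step 6: wait(T2) -> count=2 queue=[] holders={T2,T4}
Step 7: wait(T3) -> count=1 queue=[] holders={T2,T3,T4}
Step 8: wait(T5) -> count=0 queue=[] holders={T2,T3,T4,T5}
Step 9: wait(T1) -> count=0 queue=[T1] holders={T2,T3,T4,T5}
Step 10: signal(T2) -> count=0 queue=[] holders={T1,T3,T4,T5}
Step 11: wait(T2) -> count=0 queue=[T2] holders={T1,T3,T4,T5}
Step 12: signal(T3) -> count=0 queue=[] holders={T1,T2,T4,T5}
Step 13: signal(T2) -> count=1 queue=[] holders={T1,T4,T5}
Final holders: {T1,T4,T5} -> 3 thread(s)

Answer: 3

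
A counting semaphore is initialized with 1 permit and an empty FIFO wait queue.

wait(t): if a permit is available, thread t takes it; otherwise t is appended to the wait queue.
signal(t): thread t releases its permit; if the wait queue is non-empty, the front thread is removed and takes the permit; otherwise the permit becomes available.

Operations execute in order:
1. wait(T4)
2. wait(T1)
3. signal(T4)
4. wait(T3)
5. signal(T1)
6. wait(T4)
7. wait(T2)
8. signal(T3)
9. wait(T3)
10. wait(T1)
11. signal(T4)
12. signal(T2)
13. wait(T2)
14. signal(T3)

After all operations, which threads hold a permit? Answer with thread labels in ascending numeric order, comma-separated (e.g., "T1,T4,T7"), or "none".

Answer: T1

Derivation:
Step 1: wait(T4) -> count=0 queue=[] holders={T4}
Step 2: wait(T1) -> count=0 queue=[T1] holders={T4}
Step 3: signal(T4) -> count=0 queue=[] holders={T1}
Step 4: wait(T3) -> count=0 queue=[T3] holders={T1}
Step 5: signal(T1) -> count=0 queue=[] holders={T3}
Step 6: wait(T4) -> count=0 queue=[T4] holders={T3}
Step 7: wait(T2) -> count=0 queue=[T4,T2] holders={T3}
Step 8: signal(T3) -> count=0 queue=[T2] holders={T4}
Step 9: wait(T3) -> count=0 queue=[T2,T3] holders={T4}
Step 10: wait(T1) -> count=0 queue=[T2,T3,T1] holders={T4}
Step 11: signal(T4) -> count=0 queue=[T3,T1] holders={T2}
Step 12: signal(T2) -> count=0 queue=[T1] holders={T3}
Step 13: wait(T2) -> count=0 queue=[T1,T2] holders={T3}
Step 14: signal(T3) -> count=0 queue=[T2] holders={T1}
Final holders: T1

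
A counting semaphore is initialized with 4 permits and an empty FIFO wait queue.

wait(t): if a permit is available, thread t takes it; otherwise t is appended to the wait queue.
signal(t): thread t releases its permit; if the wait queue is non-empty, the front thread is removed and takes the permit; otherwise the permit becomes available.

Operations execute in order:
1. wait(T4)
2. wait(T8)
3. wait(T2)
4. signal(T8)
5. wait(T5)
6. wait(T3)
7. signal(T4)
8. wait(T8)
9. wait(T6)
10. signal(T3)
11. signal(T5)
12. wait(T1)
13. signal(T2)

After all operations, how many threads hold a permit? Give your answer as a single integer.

Answer: 3

Derivation:
Step 1: wait(T4) -> count=3 queue=[] holders={T4}
Step 2: wait(T8) -> count=2 queue=[] holders={T4,T8}
Step 3: wait(T2) -> count=1 queue=[] holders={T2,T4,T8}
Step 4: signal(T8) -> count=2 queue=[] holders={T2,T4}
Step 5: wait(T5) -> count=1 queue=[] holders={T2,T4,T5}
Step 6: wait(T3) -> count=0 queue=[] holders={T2,T3,T4,T5}
Step 7: signal(T4) -> count=1 queue=[] holders={T2,T3,T5}
Step 8: wait(T8) -> count=0 queue=[] holders={T2,T3,T5,T8}
Step 9: wait(T6) -> count=0 queue=[T6] holders={T2,T3,T5,T8}
Step 10: signal(T3) -> count=0 queue=[] holders={T2,T5,T6,T8}
Step 11: signal(T5) -> count=1 queue=[] holders={T2,T6,T8}
Step 12: wait(T1) -> count=0 queue=[] holders={T1,T2,T6,T8}
Step 13: signal(T2) -> count=1 queue=[] holders={T1,T6,T8}
Final holders: {T1,T6,T8} -> 3 thread(s)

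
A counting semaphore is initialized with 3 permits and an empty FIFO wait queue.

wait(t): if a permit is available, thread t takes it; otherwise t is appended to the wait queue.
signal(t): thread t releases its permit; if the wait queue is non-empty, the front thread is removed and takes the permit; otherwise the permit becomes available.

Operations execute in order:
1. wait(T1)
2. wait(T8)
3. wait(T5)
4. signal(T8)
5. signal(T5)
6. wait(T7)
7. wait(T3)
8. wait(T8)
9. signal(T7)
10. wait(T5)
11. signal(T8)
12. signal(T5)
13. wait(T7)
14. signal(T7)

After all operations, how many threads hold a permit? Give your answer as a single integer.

Answer: 2

Derivation:
Step 1: wait(T1) -> count=2 queue=[] holders={T1}
Step 2: wait(T8) -> count=1 queue=[] holders={T1,T8}
Step 3: wait(T5) -> count=0 queue=[] holders={T1,T5,T8}
Step 4: signal(T8) -> count=1 queue=[] holders={T1,T5}
Step 5: signal(T5) -> count=2 queue=[] holders={T1}
Step 6: wait(T7) -> count=1 queue=[] holders={T1,T7}
Step 7: wait(T3) -> count=0 queue=[] holders={T1,T3,T7}
Step 8: wait(T8) -> count=0 queue=[T8] holders={T1,T3,T7}
Step 9: signal(T7) -> count=0 queue=[] holders={T1,T3,T8}
Step 10: wait(T5) -> count=0 queue=[T5] holders={T1,T3,T8}
Step 11: signal(T8) -> count=0 queue=[] holders={T1,T3,T5}
Step 12: signal(T5) -> count=1 queue=[] holders={T1,T3}
Step 13: wait(T7) -> count=0 queue=[] holders={T1,T3,T7}
Step 14: signal(T7) -> count=1 queue=[] holders={T1,T3}
Final holders: {T1,T3} -> 2 thread(s)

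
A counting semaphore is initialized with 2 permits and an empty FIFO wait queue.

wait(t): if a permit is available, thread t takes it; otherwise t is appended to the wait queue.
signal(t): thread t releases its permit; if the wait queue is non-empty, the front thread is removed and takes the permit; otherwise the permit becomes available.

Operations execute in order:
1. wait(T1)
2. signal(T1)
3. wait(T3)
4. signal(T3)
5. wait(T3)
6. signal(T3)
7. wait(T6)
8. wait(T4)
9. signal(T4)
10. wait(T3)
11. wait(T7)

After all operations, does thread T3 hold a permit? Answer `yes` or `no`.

Step 1: wait(T1) -> count=1 queue=[] holders={T1}
Step 2: signal(T1) -> count=2 queue=[] holders={none}
Step 3: wait(T3) -> count=1 queue=[] holders={T3}
Step 4: signal(T3) -> count=2 queue=[] holders={none}
Step 5: wait(T3) -> count=1 queue=[] holders={T3}
Step 6: signal(T3) -> count=2 queue=[] holders={none}
Step 7: wait(T6) -> count=1 queue=[] holders={T6}
Step 8: wait(T4) -> count=0 queue=[] holders={T4,T6}
Step 9: signal(T4) -> count=1 queue=[] holders={T6}
Step 10: wait(T3) -> count=0 queue=[] holders={T3,T6}
Step 11: wait(T7) -> count=0 queue=[T7] holders={T3,T6}
Final holders: {T3,T6} -> T3 in holders

Answer: yes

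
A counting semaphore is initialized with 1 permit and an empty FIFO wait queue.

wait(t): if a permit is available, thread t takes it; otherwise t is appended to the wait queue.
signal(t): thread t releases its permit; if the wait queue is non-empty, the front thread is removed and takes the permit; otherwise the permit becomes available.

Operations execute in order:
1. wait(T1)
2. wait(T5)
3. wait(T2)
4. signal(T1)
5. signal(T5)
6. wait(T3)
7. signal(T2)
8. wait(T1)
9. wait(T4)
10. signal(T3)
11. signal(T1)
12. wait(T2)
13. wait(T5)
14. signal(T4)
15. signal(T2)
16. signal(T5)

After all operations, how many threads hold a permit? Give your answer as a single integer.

Answer: 0

Derivation:
Step 1: wait(T1) -> count=0 queue=[] holders={T1}
Step 2: wait(T5) -> count=0 queue=[T5] holders={T1}
Step 3: wait(T2) -> count=0 queue=[T5,T2] holders={T1}
Step 4: signal(T1) -> count=0 queue=[T2] holders={T5}
Step 5: signal(T5) -> count=0 queue=[] holders={T2}
Step 6: wait(T3) -> count=0 queue=[T3] holders={T2}
Step 7: signal(T2) -> count=0 queue=[] holders={T3}
Step 8: wait(T1) -> count=0 queue=[T1] holders={T3}
Step 9: wait(T4) -> count=0 queue=[T1,T4] holders={T3}
Step 10: signal(T3) -> count=0 queue=[T4] holders={T1}
Step 11: signal(T1) -> count=0 queue=[] holders={T4}
Step 12: wait(T2) -> count=0 queue=[T2] holders={T4}
Step 13: wait(T5) -> count=0 queue=[T2,T5] holders={T4}
Step 14: signal(T4) -> count=0 queue=[T5] holders={T2}
Step 15: signal(T2) -> count=0 queue=[] holders={T5}
Step 16: signal(T5) -> count=1 queue=[] holders={none}
Final holders: {none} -> 0 thread(s)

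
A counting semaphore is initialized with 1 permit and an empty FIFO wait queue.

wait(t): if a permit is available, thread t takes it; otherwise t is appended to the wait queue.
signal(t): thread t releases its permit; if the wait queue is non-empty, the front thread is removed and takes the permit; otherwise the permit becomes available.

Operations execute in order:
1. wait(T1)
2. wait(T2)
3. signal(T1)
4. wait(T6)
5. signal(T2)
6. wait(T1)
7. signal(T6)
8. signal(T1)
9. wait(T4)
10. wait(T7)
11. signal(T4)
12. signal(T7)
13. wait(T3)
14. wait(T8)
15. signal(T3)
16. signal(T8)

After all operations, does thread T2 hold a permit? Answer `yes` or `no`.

Step 1: wait(T1) -> count=0 queue=[] holders={T1}
Step 2: wait(T2) -> count=0 queue=[T2] holders={T1}
Step 3: signal(T1) -> count=0 queue=[] holders={T2}
Step 4: wait(T6) -> count=0 queue=[T6] holders={T2}
Step 5: signal(T2) -> count=0 queue=[] holders={T6}
Step 6: wait(T1) -> count=0 queue=[T1] holders={T6}
Step 7: signal(T6) -> count=0 queue=[] holders={T1}
Step 8: signal(T1) -> count=1 queue=[] holders={none}
Step 9: wait(T4) -> count=0 queue=[] holders={T4}
Step 10: wait(T7) -> count=0 queue=[T7] holders={T4}
Step 11: signal(T4) -> count=0 queue=[] holders={T7}
Step 12: signal(T7) -> count=1 queue=[] holders={none}
Step 13: wait(T3) -> count=0 queue=[] holders={T3}
Step 14: wait(T8) -> count=0 queue=[T8] holders={T3}
Step 15: signal(T3) -> count=0 queue=[] holders={T8}
Step 16: signal(T8) -> count=1 queue=[] holders={none}
Final holders: {none} -> T2 not in holders

Answer: no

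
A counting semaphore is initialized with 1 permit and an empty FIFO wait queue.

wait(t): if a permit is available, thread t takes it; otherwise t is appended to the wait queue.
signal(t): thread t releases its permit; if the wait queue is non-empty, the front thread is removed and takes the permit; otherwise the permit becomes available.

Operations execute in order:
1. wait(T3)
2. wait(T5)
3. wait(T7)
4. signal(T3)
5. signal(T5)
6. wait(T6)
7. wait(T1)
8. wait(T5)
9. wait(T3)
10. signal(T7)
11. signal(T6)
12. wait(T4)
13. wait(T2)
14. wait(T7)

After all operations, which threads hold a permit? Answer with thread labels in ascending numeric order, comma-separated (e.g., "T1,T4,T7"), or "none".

Answer: T1

Derivation:
Step 1: wait(T3) -> count=0 queue=[] holders={T3}
Step 2: wait(T5) -> count=0 queue=[T5] holders={T3}
Step 3: wait(T7) -> count=0 queue=[T5,T7] holders={T3}
Step 4: signal(T3) -> count=0 queue=[T7] holders={T5}
Step 5: signal(T5) -> count=0 queue=[] holders={T7}
Step 6: wait(T6) -> count=0 queue=[T6] holders={T7}
Step 7: wait(T1) -> count=0 queue=[T6,T1] holders={T7}
Step 8: wait(T5) -> count=0 queue=[T6,T1,T5] holders={T7}
Step 9: wait(T3) -> count=0 queue=[T6,T1,T5,T3] holders={T7}
Step 10: signal(T7) -> count=0 queue=[T1,T5,T3] holders={T6}
Step 11: signal(T6) -> count=0 queue=[T5,T3] holders={T1}
Step 12: wait(T4) -> count=0 queue=[T5,T3,T4] holders={T1}
Step 13: wait(T2) -> count=0 queue=[T5,T3,T4,T2] holders={T1}
Step 14: wait(T7) -> count=0 queue=[T5,T3,T4,T2,T7] holders={T1}
Final holders: T1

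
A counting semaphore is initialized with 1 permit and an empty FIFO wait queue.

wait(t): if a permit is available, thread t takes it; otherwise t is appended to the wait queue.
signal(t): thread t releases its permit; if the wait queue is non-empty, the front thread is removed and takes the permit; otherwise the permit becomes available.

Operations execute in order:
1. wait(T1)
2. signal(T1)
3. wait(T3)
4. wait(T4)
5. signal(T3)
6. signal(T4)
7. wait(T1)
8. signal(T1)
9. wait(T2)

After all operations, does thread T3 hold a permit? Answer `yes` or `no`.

Step 1: wait(T1) -> count=0 queue=[] holders={T1}
Step 2: signal(T1) -> count=1 queue=[] holders={none}
Step 3: wait(T3) -> count=0 queue=[] holders={T3}
Step 4: wait(T4) -> count=0 queue=[T4] holders={T3}
Step 5: signal(T3) -> count=0 queue=[] holders={T4}
Step 6: signal(T4) -> count=1 queue=[] holders={none}
Step 7: wait(T1) -> count=0 queue=[] holders={T1}
Step 8: signal(T1) -> count=1 queue=[] holders={none}
Step 9: wait(T2) -> count=0 queue=[] holders={T2}
Final holders: {T2} -> T3 not in holders

Answer: no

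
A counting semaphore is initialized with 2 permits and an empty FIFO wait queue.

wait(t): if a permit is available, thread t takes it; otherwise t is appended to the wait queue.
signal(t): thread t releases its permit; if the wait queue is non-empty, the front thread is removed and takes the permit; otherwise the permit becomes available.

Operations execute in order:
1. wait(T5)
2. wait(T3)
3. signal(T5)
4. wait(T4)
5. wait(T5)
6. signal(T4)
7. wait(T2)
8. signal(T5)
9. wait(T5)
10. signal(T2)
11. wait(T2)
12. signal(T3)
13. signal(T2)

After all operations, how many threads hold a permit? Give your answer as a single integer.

Answer: 1

Derivation:
Step 1: wait(T5) -> count=1 queue=[] holders={T5}
Step 2: wait(T3) -> count=0 queue=[] holders={T3,T5}
Step 3: signal(T5) -> count=1 queue=[] holders={T3}
Step 4: wait(T4) -> count=0 queue=[] holders={T3,T4}
Step 5: wait(T5) -> count=0 queue=[T5] holders={T3,T4}
Step 6: signal(T4) -> count=0 queue=[] holders={T3,T5}
Step 7: wait(T2) -> count=0 queue=[T2] holders={T3,T5}
Step 8: signal(T5) -> count=0 queue=[] holders={T2,T3}
Step 9: wait(T5) -> count=0 queue=[T5] holders={T2,T3}
Step 10: signal(T2) -> count=0 queue=[] holders={T3,T5}
Step 11: wait(T2) -> count=0 queue=[T2] holders={T3,T5}
Step 12: signal(T3) -> count=0 queue=[] holders={T2,T5}
Step 13: signal(T2) -> count=1 queue=[] holders={T5}
Final holders: {T5} -> 1 thread(s)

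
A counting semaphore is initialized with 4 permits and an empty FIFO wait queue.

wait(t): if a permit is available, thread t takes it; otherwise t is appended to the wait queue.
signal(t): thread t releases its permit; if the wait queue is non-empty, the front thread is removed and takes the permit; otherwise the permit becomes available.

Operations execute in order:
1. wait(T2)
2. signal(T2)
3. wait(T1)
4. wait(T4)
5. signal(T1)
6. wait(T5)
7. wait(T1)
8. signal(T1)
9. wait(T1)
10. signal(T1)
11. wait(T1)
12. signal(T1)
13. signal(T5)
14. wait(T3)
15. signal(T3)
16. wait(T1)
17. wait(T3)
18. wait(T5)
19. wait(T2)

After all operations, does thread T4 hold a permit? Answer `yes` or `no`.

Answer: yes

Derivation:
Step 1: wait(T2) -> count=3 queue=[] holders={T2}
Step 2: signal(T2) -> count=4 queue=[] holders={none}
Step 3: wait(T1) -> count=3 queue=[] holders={T1}
Step 4: wait(T4) -> count=2 queue=[] holders={T1,T4}
Step 5: signal(T1) -> count=3 queue=[] holders={T4}
Step 6: wait(T5) -> count=2 queue=[] holders={T4,T5}
Step 7: wait(T1) -> count=1 queue=[] holders={T1,T4,T5}
Step 8: signal(T1) -> count=2 queue=[] holders={T4,T5}
Step 9: wait(T1) -> count=1 queue=[] holders={T1,T4,T5}
Step 10: signal(T1) -> count=2 queue=[] holders={T4,T5}
Step 11: wait(T1) -> count=1 queue=[] holders={T1,T4,T5}
Step 12: signal(T1) -> count=2 queue=[] holders={T4,T5}
Step 13: signal(T5) -> count=3 queue=[] holders={T4}
Step 14: wait(T3) -> count=2 queue=[] holders={T3,T4}
Step 15: signal(T3) -> count=3 queue=[] holders={T4}
Step 16: wait(T1) -> count=2 queue=[] holders={T1,T4}
Step 17: wait(T3) -> count=1 queue=[] holders={T1,T3,T4}
Step 18: wait(T5) -> count=0 queue=[] holders={T1,T3,T4,T5}
Step 19: wait(T2) -> count=0 queue=[T2] holders={T1,T3,T4,T5}
Final holders: {T1,T3,T4,T5} -> T4 in holders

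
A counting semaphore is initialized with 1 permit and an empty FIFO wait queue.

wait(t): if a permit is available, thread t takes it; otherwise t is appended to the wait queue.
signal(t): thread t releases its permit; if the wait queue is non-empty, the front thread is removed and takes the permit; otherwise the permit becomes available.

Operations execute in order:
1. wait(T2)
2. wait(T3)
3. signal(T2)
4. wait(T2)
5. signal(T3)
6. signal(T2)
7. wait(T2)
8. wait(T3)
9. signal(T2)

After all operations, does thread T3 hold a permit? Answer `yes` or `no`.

Answer: yes

Derivation:
Step 1: wait(T2) -> count=0 queue=[] holders={T2}
Step 2: wait(T3) -> count=0 queue=[T3] holders={T2}
Step 3: signal(T2) -> count=0 queue=[] holders={T3}
Step 4: wait(T2) -> count=0 queue=[T2] holders={T3}
Step 5: signal(T3) -> count=0 queue=[] holders={T2}
Step 6: signal(T2) -> count=1 queue=[] holders={none}
Step 7: wait(T2) -> count=0 queue=[] holders={T2}
Step 8: wait(T3) -> count=0 queue=[T3] holders={T2}
Step 9: signal(T2) -> count=0 queue=[] holders={T3}
Final holders: {T3} -> T3 in holders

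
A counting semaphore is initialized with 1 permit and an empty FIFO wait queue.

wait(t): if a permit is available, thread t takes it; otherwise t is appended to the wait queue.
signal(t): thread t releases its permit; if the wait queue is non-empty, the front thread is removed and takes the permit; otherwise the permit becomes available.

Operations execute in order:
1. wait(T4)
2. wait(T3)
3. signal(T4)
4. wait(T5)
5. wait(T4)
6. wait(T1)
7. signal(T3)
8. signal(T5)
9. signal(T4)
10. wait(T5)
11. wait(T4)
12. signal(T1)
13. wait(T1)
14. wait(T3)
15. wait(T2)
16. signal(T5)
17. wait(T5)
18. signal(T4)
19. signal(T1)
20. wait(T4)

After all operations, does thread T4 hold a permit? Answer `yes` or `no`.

Step 1: wait(T4) -> count=0 queue=[] holders={T4}
Step 2: wait(T3) -> count=0 queue=[T3] holders={T4}
Step 3: signal(T4) -> count=0 queue=[] holders={T3}
Step 4: wait(T5) -> count=0 queue=[T5] holders={T3}
Step 5: wait(T4) -> count=0 queue=[T5,T4] holders={T3}
Step 6: wait(T1) -> count=0 queue=[T5,T4,T1] holders={T3}
Step 7: signal(T3) -> count=0 queue=[T4,T1] holders={T5}
Step 8: signal(T5) -> count=0 queue=[T1] holders={T4}
Step 9: signal(T4) -> count=0 queue=[] holders={T1}
Step 10: wait(T5) -> count=0 queue=[T5] holders={T1}
Step 11: wait(T4) -> count=0 queue=[T5,T4] holders={T1}
Step 12: signal(T1) -> count=0 queue=[T4] holders={T5}
Step 13: wait(T1) -> count=0 queue=[T4,T1] holders={T5}
Step 14: wait(T3) -> count=0 queue=[T4,T1,T3] holders={T5}
Step 15: wait(T2) -> count=0 queue=[T4,T1,T3,T2] holders={T5}
Step 16: signal(T5) -> count=0 queue=[T1,T3,T2] holders={T4}
Step 17: wait(T5) -> count=0 queue=[T1,T3,T2,T5] holders={T4}
Step 18: signal(T4) -> count=0 queue=[T3,T2,T5] holders={T1}
Step 19: signal(T1) -> count=0 queue=[T2,T5] holders={T3}
Step 20: wait(T4) -> count=0 queue=[T2,T5,T4] holders={T3}
Final holders: {T3} -> T4 not in holders

Answer: no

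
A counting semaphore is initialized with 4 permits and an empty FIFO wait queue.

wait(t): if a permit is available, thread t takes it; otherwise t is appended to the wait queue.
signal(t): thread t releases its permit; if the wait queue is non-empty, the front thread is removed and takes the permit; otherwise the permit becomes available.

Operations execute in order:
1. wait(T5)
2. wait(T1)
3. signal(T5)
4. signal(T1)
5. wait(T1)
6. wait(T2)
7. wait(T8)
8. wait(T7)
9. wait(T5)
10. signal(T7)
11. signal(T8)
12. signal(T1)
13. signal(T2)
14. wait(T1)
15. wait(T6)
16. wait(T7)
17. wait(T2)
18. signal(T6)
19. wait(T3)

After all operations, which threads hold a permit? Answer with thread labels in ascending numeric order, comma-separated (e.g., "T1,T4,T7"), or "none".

Answer: T1,T2,T5,T7

Derivation:
Step 1: wait(T5) -> count=3 queue=[] holders={T5}
Step 2: wait(T1) -> count=2 queue=[] holders={T1,T5}
Step 3: signal(T5) -> count=3 queue=[] holders={T1}
Step 4: signal(T1) -> count=4 queue=[] holders={none}
Step 5: wait(T1) -> count=3 queue=[] holders={T1}
Step 6: wait(T2) -> count=2 queue=[] holders={T1,T2}
Step 7: wait(T8) -> count=1 queue=[] holders={T1,T2,T8}
Step 8: wait(T7) -> count=0 queue=[] holders={T1,T2,T7,T8}
Step 9: wait(T5) -> count=0 queue=[T5] holders={T1,T2,T7,T8}
Step 10: signal(T7) -> count=0 queue=[] holders={T1,T2,T5,T8}
Step 11: signal(T8) -> count=1 queue=[] holders={T1,T2,T5}
Step 12: signal(T1) -> count=2 queue=[] holders={T2,T5}
Step 13: signal(T2) -> count=3 queue=[] holders={T5}
Step 14: wait(T1) -> count=2 queue=[] holders={T1,T5}
Step 15: wait(T6) -> count=1 queue=[] holders={T1,T5,T6}
Step 16: wait(T7) -> count=0 queue=[] holders={T1,T5,T6,T7}
Step 17: wait(T2) -> count=0 queue=[T2] holders={T1,T5,T6,T7}
Step 18: signal(T6) -> count=0 queue=[] holders={T1,T2,T5,T7}
Step 19: wait(T3) -> count=0 queue=[T3] holders={T1,T2,T5,T7}
Final holders: T1,T2,T5,T7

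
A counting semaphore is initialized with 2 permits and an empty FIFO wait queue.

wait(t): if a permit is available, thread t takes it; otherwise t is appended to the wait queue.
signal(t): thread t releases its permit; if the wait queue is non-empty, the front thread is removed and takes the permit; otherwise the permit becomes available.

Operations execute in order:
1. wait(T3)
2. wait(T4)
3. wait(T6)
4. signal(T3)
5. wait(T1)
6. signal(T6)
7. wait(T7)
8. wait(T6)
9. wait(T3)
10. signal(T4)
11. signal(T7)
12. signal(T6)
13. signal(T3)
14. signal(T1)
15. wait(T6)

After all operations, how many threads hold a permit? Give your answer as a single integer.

Step 1: wait(T3) -> count=1 queue=[] holders={T3}
Step 2: wait(T4) -> count=0 queue=[] holders={T3,T4}
Step 3: wait(T6) -> count=0 queue=[T6] holders={T3,T4}
Step 4: signal(T3) -> count=0 queue=[] holders={T4,T6}
Step 5: wait(T1) -> count=0 queue=[T1] holders={T4,T6}
Step 6: signal(T6) -> count=0 queue=[] holders={T1,T4}
Step 7: wait(T7) -> count=0 queue=[T7] holders={T1,T4}
Step 8: wait(T6) -> count=0 queue=[T7,T6] holders={T1,T4}
Step 9: wait(T3) -> count=0 queue=[T7,T6,T3] holders={T1,T4}
Step 10: signal(T4) -> count=0 queue=[T6,T3] holders={T1,T7}
Step 11: signal(T7) -> count=0 queue=[T3] holders={T1,T6}
Step 12: signal(T6) -> count=0 queue=[] holders={T1,T3}
Step 13: signal(T3) -> count=1 queue=[] holders={T1}
Step 14: signal(T1) -> count=2 queue=[] holders={none}
Step 15: wait(T6) -> count=1 queue=[] holders={T6}
Final holders: {T6} -> 1 thread(s)

Answer: 1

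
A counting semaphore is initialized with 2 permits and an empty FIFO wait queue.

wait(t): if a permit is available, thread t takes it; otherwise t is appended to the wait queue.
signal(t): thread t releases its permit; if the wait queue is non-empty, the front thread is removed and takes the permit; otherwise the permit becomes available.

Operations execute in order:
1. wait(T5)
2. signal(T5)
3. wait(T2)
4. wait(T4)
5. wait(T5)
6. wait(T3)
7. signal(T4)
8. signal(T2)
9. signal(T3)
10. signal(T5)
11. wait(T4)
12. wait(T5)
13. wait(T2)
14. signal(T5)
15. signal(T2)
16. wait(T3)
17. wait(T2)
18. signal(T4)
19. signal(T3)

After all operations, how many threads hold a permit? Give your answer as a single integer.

Answer: 1

Derivation:
Step 1: wait(T5) -> count=1 queue=[] holders={T5}
Step 2: signal(T5) -> count=2 queue=[] holders={none}
Step 3: wait(T2) -> count=1 queue=[] holders={T2}
Step 4: wait(T4) -> count=0 queue=[] holders={T2,T4}
Step 5: wait(T5) -> count=0 queue=[T5] holders={T2,T4}
Step 6: wait(T3) -> count=0 queue=[T5,T3] holders={T2,T4}
Step 7: signal(T4) -> count=0 queue=[T3] holders={T2,T5}
Step 8: signal(T2) -> count=0 queue=[] holders={T3,T5}
Step 9: signal(T3) -> count=1 queue=[] holders={T5}
Step 10: signal(T5) -> count=2 queue=[] holders={none}
Step 11: wait(T4) -> count=1 queue=[] holders={T4}
Step 12: wait(T5) -> count=0 queue=[] holders={T4,T5}
Step 13: wait(T2) -> count=0 queue=[T2] holders={T4,T5}
Step 14: signal(T5) -> count=0 queue=[] holders={T2,T4}
Step 15: signal(T2) -> count=1 queue=[] holders={T4}
Step 16: wait(T3) -> count=0 queue=[] holders={T3,T4}
Step 17: wait(T2) -> count=0 queue=[T2] holders={T3,T4}
Step 18: signal(T4) -> count=0 queue=[] holders={T2,T3}
Step 19: signal(T3) -> count=1 queue=[] holders={T2}
Final holders: {T2} -> 1 thread(s)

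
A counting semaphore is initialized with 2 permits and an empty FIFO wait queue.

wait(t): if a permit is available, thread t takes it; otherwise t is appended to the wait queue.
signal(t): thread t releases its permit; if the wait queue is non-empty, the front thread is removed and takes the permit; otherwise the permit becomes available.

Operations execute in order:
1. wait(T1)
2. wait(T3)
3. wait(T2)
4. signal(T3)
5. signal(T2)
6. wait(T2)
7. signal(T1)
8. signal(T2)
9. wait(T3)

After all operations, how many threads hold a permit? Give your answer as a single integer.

Step 1: wait(T1) -> count=1 queue=[] holders={T1}
Step 2: wait(T3) -> count=0 queue=[] holders={T1,T3}
Step 3: wait(T2) -> count=0 queue=[T2] holders={T1,T3}
Step 4: signal(T3) -> count=0 queue=[] holders={T1,T2}
Step 5: signal(T2) -> count=1 queue=[] holders={T1}
Step 6: wait(T2) -> count=0 queue=[] holders={T1,T2}
Step 7: signal(T1) -> count=1 queue=[] holders={T2}
Step 8: signal(T2) -> count=2 queue=[] holders={none}
Step 9: wait(T3) -> count=1 queue=[] holders={T3}
Final holders: {T3} -> 1 thread(s)

Answer: 1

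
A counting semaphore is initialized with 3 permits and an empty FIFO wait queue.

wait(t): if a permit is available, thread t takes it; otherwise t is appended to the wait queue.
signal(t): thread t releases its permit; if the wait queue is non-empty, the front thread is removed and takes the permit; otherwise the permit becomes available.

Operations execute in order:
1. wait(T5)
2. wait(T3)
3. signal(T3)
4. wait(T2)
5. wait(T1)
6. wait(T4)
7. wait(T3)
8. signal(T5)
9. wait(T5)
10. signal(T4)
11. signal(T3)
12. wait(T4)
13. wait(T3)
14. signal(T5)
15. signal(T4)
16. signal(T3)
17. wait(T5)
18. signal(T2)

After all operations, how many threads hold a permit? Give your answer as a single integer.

Step 1: wait(T5) -> count=2 queue=[] holders={T5}
Step 2: wait(T3) -> count=1 queue=[] holders={T3,T5}
Step 3: signal(T3) -> count=2 queue=[] holders={T5}
Step 4: wait(T2) -> count=1 queue=[] holders={T2,T5}
Step 5: wait(T1) -> count=0 queue=[] holders={T1,T2,T5}
Step 6: wait(T4) -> count=0 queue=[T4] holders={T1,T2,T5}
Step 7: wait(T3) -> count=0 queue=[T4,T3] holders={T1,T2,T5}
Step 8: signal(T5) -> count=0 queue=[T3] holders={T1,T2,T4}
Step 9: wait(T5) -> count=0 queue=[T3,T5] holders={T1,T2,T4}
Step 10: signal(T4) -> count=0 queue=[T5] holders={T1,T2,T3}
Step 11: signal(T3) -> count=0 queue=[] holders={T1,T2,T5}
Step 12: wait(T4) -> count=0 queue=[T4] holders={T1,T2,T5}
Step 13: wait(T3) -> count=0 queue=[T4,T3] holders={T1,T2,T5}
Step 14: signal(T5) -> count=0 queue=[T3] holders={T1,T2,T4}
Step 15: signal(T4) -> count=0 queue=[] holders={T1,T2,T3}
Step 16: signal(T3) -> count=1 queue=[] holders={T1,T2}
Step 17: wait(T5) -> count=0 queue=[] holders={T1,T2,T5}
Step 18: signal(T2) -> count=1 queue=[] holders={T1,T5}
Final holders: {T1,T5} -> 2 thread(s)

Answer: 2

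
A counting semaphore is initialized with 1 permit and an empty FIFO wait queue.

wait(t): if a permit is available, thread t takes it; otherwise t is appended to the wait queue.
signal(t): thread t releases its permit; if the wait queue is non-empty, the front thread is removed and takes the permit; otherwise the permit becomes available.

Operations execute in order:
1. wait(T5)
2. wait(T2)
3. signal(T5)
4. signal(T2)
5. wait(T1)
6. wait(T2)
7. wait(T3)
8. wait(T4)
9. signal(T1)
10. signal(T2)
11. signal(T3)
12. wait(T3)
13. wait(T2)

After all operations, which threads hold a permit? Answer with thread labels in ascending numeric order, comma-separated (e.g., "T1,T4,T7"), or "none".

Step 1: wait(T5) -> count=0 queue=[] holders={T5}
Step 2: wait(T2) -> count=0 queue=[T2] holders={T5}
Step 3: signal(T5) -> count=0 queue=[] holders={T2}
Step 4: signal(T2) -> count=1 queue=[] holders={none}
Step 5: wait(T1) -> count=0 queue=[] holders={T1}
Step 6: wait(T2) -> count=0 queue=[T2] holders={T1}
Step 7: wait(T3) -> count=0 queue=[T2,T3] holders={T1}
Step 8: wait(T4) -> count=0 queue=[T2,T3,T4] holders={T1}
Step 9: signal(T1) -> count=0 queue=[T3,T4] holders={T2}
Step 10: signal(T2) -> count=0 queue=[T4] holders={T3}
Step 11: signal(T3) -> count=0 queue=[] holders={T4}
Step 12: wait(T3) -> count=0 queue=[T3] holders={T4}
Step 13: wait(T2) -> count=0 queue=[T3,T2] holders={T4}
Final holders: T4

Answer: T4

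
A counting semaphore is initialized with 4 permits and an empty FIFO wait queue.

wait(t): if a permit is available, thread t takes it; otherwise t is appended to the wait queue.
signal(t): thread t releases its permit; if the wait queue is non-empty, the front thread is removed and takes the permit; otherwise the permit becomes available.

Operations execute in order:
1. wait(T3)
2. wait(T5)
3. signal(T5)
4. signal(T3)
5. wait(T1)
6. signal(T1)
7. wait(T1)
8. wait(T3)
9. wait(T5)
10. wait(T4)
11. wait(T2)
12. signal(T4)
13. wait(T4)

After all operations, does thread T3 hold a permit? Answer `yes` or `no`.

Step 1: wait(T3) -> count=3 queue=[] holders={T3}
Step 2: wait(T5) -> count=2 queue=[] holders={T3,T5}
Step 3: signal(T5) -> count=3 queue=[] holders={T3}
Step 4: signal(T3) -> count=4 queue=[] holders={none}
Step 5: wait(T1) -> count=3 queue=[] holders={T1}
Step 6: signal(T1) -> count=4 queue=[] holders={none}
Step 7: wait(T1) -> count=3 queue=[] holders={T1}
Step 8: wait(T3) -> count=2 queue=[] holders={T1,T3}
Step 9: wait(T5) -> count=1 queue=[] holders={T1,T3,T5}
Step 10: wait(T4) -> count=0 queue=[] holders={T1,T3,T4,T5}
Step 11: wait(T2) -> count=0 queue=[T2] holders={T1,T3,T4,T5}
Step 12: signal(T4) -> count=0 queue=[] holders={T1,T2,T3,T5}
Step 13: wait(T4) -> count=0 queue=[T4] holders={T1,T2,T3,T5}
Final holders: {T1,T2,T3,T5} -> T3 in holders

Answer: yes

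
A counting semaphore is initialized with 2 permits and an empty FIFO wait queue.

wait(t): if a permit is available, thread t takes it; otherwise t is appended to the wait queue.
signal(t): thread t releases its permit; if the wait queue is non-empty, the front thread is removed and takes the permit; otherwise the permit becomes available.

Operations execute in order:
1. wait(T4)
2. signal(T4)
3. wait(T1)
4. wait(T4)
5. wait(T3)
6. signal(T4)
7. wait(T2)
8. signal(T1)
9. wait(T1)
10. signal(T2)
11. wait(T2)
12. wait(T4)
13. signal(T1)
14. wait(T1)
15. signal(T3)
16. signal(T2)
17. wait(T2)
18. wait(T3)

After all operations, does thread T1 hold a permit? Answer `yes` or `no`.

Step 1: wait(T4) -> count=1 queue=[] holders={T4}
Step 2: signal(T4) -> count=2 queue=[] holders={none}
Step 3: wait(T1) -> count=1 queue=[] holders={T1}
Step 4: wait(T4) -> count=0 queue=[] holders={T1,T4}
Step 5: wait(T3) -> count=0 queue=[T3] holders={T1,T4}
Step 6: signal(T4) -> count=0 queue=[] holders={T1,T3}
Step 7: wait(T2) -> count=0 queue=[T2] holders={T1,T3}
Step 8: signal(T1) -> count=0 queue=[] holders={T2,T3}
Step 9: wait(T1) -> count=0 queue=[T1] holders={T2,T3}
Step 10: signal(T2) -> count=0 queue=[] holders={T1,T3}
Step 11: wait(T2) -> count=0 queue=[T2] holders={T1,T3}
Step 12: wait(T4) -> count=0 queue=[T2,T4] holders={T1,T3}
Step 13: signal(T1) -> count=0 queue=[T4] holders={T2,T3}
Step 14: wait(T1) -> count=0 queue=[T4,T1] holders={T2,T3}
Step 15: signal(T3) -> count=0 queue=[T1] holders={T2,T4}
Step 16: signal(T2) -> count=0 queue=[] holders={T1,T4}
Step 17: wait(T2) -> count=0 queue=[T2] holders={T1,T4}
Step 18: wait(T3) -> count=0 queue=[T2,T3] holders={T1,T4}
Final holders: {T1,T4} -> T1 in holders

Answer: yes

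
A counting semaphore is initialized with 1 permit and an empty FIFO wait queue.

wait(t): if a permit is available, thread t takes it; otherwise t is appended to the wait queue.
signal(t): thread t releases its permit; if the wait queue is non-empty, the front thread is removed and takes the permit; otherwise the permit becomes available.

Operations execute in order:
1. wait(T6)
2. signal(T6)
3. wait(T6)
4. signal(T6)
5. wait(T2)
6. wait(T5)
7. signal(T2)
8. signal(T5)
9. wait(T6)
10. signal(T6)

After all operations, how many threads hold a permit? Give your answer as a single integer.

Answer: 0

Derivation:
Step 1: wait(T6) -> count=0 queue=[] holders={T6}
Step 2: signal(T6) -> count=1 queue=[] holders={none}
Step 3: wait(T6) -> count=0 queue=[] holders={T6}
Step 4: signal(T6) -> count=1 queue=[] holders={none}
Step 5: wait(T2) -> count=0 queue=[] holders={T2}
Step 6: wait(T5) -> count=0 queue=[T5] holders={T2}
Step 7: signal(T2) -> count=0 queue=[] holders={T5}
Step 8: signal(T5) -> count=1 queue=[] holders={none}
Step 9: wait(T6) -> count=0 queue=[] holders={T6}
Step 10: signal(T6) -> count=1 queue=[] holders={none}
Final holders: {none} -> 0 thread(s)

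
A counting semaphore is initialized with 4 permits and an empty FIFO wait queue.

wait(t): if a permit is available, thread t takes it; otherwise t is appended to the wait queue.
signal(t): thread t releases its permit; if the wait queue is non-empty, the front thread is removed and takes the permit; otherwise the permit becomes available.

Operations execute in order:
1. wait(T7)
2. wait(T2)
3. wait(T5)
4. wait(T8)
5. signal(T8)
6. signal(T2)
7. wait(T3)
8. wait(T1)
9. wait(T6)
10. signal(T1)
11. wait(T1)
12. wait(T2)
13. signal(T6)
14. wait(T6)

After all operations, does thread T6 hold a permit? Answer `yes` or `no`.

Step 1: wait(T7) -> count=3 queue=[] holders={T7}
Step 2: wait(T2) -> count=2 queue=[] holders={T2,T7}
Step 3: wait(T5) -> count=1 queue=[] holders={T2,T5,T7}
Step 4: wait(T8) -> count=0 queue=[] holders={T2,T5,T7,T8}
Step 5: signal(T8) -> count=1 queue=[] holders={T2,T5,T7}
Step 6: signal(T2) -> count=2 queue=[] holders={T5,T7}
Step 7: wait(T3) -> count=1 queue=[] holders={T3,T5,T7}
Step 8: wait(T1) -> count=0 queue=[] holders={T1,T3,T5,T7}
Step 9: wait(T6) -> count=0 queue=[T6] holders={T1,T3,T5,T7}
Step 10: signal(T1) -> count=0 queue=[] holders={T3,T5,T6,T7}
Step 11: wait(T1) -> count=0 queue=[T1] holders={T3,T5,T6,T7}
Step 12: wait(T2) -> count=0 queue=[T1,T2] holders={T3,T5,T6,T7}
Step 13: signal(T6) -> count=0 queue=[T2] holders={T1,T3,T5,T7}
Step 14: wait(T6) -> count=0 queue=[T2,T6] holders={T1,T3,T5,T7}
Final holders: {T1,T3,T5,T7} -> T6 not in holders

Answer: no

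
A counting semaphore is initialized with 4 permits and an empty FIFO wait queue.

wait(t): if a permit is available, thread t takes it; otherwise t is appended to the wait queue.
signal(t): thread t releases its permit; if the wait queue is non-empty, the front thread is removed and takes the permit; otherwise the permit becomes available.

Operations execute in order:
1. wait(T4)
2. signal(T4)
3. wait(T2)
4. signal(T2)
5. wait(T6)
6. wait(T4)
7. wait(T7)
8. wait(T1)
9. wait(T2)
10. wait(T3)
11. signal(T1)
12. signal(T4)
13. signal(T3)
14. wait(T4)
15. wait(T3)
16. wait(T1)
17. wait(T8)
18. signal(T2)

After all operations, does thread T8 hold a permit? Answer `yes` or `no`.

Answer: no

Derivation:
Step 1: wait(T4) -> count=3 queue=[] holders={T4}
Step 2: signal(T4) -> count=4 queue=[] holders={none}
Step 3: wait(T2) -> count=3 queue=[] holders={T2}
Step 4: signal(T2) -> count=4 queue=[] holders={none}
Step 5: wait(T6) -> count=3 queue=[] holders={T6}
Step 6: wait(T4) -> count=2 queue=[] holders={T4,T6}
Step 7: wait(T7) -> count=1 queue=[] holders={T4,T6,T7}
Step 8: wait(T1) -> count=0 queue=[] holders={T1,T4,T6,T7}
Step 9: wait(T2) -> count=0 queue=[T2] holders={T1,T4,T6,T7}
Step 10: wait(T3) -> count=0 queue=[T2,T3] holders={T1,T4,T6,T7}
Step 11: signal(T1) -> count=0 queue=[T3] holders={T2,T4,T6,T7}
Step 12: signal(T4) -> count=0 queue=[] holders={T2,T3,T6,T7}
Step 13: signal(T3) -> count=1 queue=[] holders={T2,T6,T7}
Step 14: wait(T4) -> count=0 queue=[] holders={T2,T4,T6,T7}
Step 15: wait(T3) -> count=0 queue=[T3] holders={T2,T4,T6,T7}
Step 16: wait(T1) -> count=0 queue=[T3,T1] holders={T2,T4,T6,T7}
Step 17: wait(T8) -> count=0 queue=[T3,T1,T8] holders={T2,T4,T6,T7}
Step 18: signal(T2) -> count=0 queue=[T1,T8] holders={T3,T4,T6,T7}
Final holders: {T3,T4,T6,T7} -> T8 not in holders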